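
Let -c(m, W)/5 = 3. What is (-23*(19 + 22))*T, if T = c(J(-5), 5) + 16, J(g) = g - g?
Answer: -943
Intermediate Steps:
J(g) = 0
c(m, W) = -15 (c(m, W) = -5*3 = -15)
T = 1 (T = -15 + 16 = 1)
(-23*(19 + 22))*T = -23*(19 + 22)*1 = -23*41*1 = -943*1 = -943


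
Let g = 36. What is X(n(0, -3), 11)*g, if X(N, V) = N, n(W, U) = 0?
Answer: 0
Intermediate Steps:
X(n(0, -3), 11)*g = 0*36 = 0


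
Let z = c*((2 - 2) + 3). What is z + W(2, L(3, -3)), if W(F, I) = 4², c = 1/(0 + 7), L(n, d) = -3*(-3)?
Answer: 115/7 ≈ 16.429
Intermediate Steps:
L(n, d) = 9
c = ⅐ (c = 1/7 = ⅐ ≈ 0.14286)
W(F, I) = 16
z = 3/7 (z = ((2 - 2) + 3)/7 = (0 + 3)/7 = (⅐)*3 = 3/7 ≈ 0.42857)
z + W(2, L(3, -3)) = 3/7 + 16 = 115/7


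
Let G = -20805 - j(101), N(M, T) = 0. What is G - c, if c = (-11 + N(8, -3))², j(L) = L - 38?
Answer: -20989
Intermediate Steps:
j(L) = -38 + L
c = 121 (c = (-11 + 0)² = (-11)² = 121)
G = -20868 (G = -20805 - (-38 + 101) = -20805 - 1*63 = -20805 - 63 = -20868)
G - c = -20868 - 1*121 = -20868 - 121 = -20989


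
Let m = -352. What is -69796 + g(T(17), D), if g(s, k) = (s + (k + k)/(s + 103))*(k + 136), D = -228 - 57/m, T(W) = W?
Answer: -175964769349/2478080 ≈ -71009.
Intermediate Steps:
D = -80199/352 (D = -228 - 57/(-352) = -228 - 57*(-1)/352 = -228 - 1*(-57/352) = -228 + 57/352 = -80199/352 ≈ -227.84)
g(s, k) = (136 + k)*(s + 2*k/(103 + s)) (g(s, k) = (s + (2*k)/(103 + s))*(136 + k) = (s + 2*k/(103 + s))*(136 + k) = (136 + k)*(s + 2*k/(103 + s)))
-69796 + g(T(17), D) = -69796 + (2*(-80199/352)² + 136*17² + 272*(-80199/352) + 14008*17 - 80199/352*17² + 103*(-80199/352)*17)/(103 + 17) = -69796 + (2*(6431879601/123904) + 136*289 - 1363383/22 + 238136 - 80199/352*289 - 140428449/352)/120 = -69796 + (6431879601/61952 + 39304 - 1363383/22 + 238136 - 23177511/352 - 140428449/352)/120 = -69796 + (1/120)*(-9014093007/61952) = -69796 - 3004697669/2478080 = -175964769349/2478080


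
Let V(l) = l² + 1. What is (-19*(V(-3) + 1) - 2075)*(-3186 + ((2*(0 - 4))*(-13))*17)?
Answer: 3238712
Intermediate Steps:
V(l) = 1 + l²
(-19*(V(-3) + 1) - 2075)*(-3186 + ((2*(0 - 4))*(-13))*17) = (-19*((1 + (-3)²) + 1) - 2075)*(-3186 + ((2*(0 - 4))*(-13))*17) = (-19*((1 + 9) + 1) - 2075)*(-3186 + ((2*(-4))*(-13))*17) = (-19*(10 + 1) - 2075)*(-3186 - 8*(-13)*17) = (-19*11 - 2075)*(-3186 + 104*17) = (-209 - 2075)*(-3186 + 1768) = -2284*(-1418) = 3238712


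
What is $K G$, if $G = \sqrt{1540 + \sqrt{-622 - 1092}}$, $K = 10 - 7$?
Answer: $3 \sqrt{1540 + i \sqrt{1714}} \approx 117.74 + 1.5823 i$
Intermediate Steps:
$K = 3$
$G = \sqrt{1540 + i \sqrt{1714}}$ ($G = \sqrt{1540 + \sqrt{-1714}} = \sqrt{1540 + i \sqrt{1714}} \approx 39.246 + 0.5274 i$)
$K G = 3 \sqrt{1540 + i \sqrt{1714}}$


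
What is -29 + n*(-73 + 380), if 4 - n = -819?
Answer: 252632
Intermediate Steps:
n = 823 (n = 4 - 1*(-819) = 4 + 819 = 823)
-29 + n*(-73 + 380) = -29 + 823*(-73 + 380) = -29 + 823*307 = -29 + 252661 = 252632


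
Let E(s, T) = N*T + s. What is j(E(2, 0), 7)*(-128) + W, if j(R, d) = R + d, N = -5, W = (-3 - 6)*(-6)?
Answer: -1098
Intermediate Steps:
W = 54 (W = -9*(-6) = 54)
E(s, T) = s - 5*T (E(s, T) = -5*T + s = s - 5*T)
j(E(2, 0), 7)*(-128) + W = ((2 - 5*0) + 7)*(-128) + 54 = ((2 + 0) + 7)*(-128) + 54 = (2 + 7)*(-128) + 54 = 9*(-128) + 54 = -1152 + 54 = -1098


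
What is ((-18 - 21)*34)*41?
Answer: -54366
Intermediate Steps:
((-18 - 21)*34)*41 = -39*34*41 = -1326*41 = -54366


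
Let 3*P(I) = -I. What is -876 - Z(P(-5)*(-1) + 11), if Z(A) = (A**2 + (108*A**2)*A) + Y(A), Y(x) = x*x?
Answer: -799724/9 ≈ -88858.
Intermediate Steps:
P(I) = -I/3 (P(I) = (-I)/3 = -I/3)
Y(x) = x**2
Z(A) = 2*A**2 + 108*A**3 (Z(A) = (A**2 + (108*A**2)*A) + A**2 = (A**2 + 108*A**3) + A**2 = 2*A**2 + 108*A**3)
-876 - Z(P(-5)*(-1) + 11) = -876 - (-1/3*(-5)*(-1) + 11)**2*(2 + 108*(-1/3*(-5)*(-1) + 11)) = -876 - ((5/3)*(-1) + 11)**2*(2 + 108*((5/3)*(-1) + 11)) = -876 - (-5/3 + 11)**2*(2 + 108*(-5/3 + 11)) = -876 - (28/3)**2*(2 + 108*(28/3)) = -876 - 784*(2 + 1008)/9 = -876 - 784*1010/9 = -876 - 1*791840/9 = -876 - 791840/9 = -799724/9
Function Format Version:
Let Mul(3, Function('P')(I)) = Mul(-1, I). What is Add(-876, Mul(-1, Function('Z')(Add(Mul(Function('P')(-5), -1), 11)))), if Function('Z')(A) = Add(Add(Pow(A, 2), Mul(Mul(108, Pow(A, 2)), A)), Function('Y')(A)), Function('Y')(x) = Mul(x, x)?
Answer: Rational(-799724, 9) ≈ -88858.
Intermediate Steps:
Function('P')(I) = Mul(Rational(-1, 3), I) (Function('P')(I) = Mul(Rational(1, 3), Mul(-1, I)) = Mul(Rational(-1, 3), I))
Function('Y')(x) = Pow(x, 2)
Function('Z')(A) = Add(Mul(2, Pow(A, 2)), Mul(108, Pow(A, 3))) (Function('Z')(A) = Add(Add(Pow(A, 2), Mul(Mul(108, Pow(A, 2)), A)), Pow(A, 2)) = Add(Add(Pow(A, 2), Mul(108, Pow(A, 3))), Pow(A, 2)) = Add(Mul(2, Pow(A, 2)), Mul(108, Pow(A, 3))))
Add(-876, Mul(-1, Function('Z')(Add(Mul(Function('P')(-5), -1), 11)))) = Add(-876, Mul(-1, Mul(Pow(Add(Mul(Mul(Rational(-1, 3), -5), -1), 11), 2), Add(2, Mul(108, Add(Mul(Mul(Rational(-1, 3), -5), -1), 11)))))) = Add(-876, Mul(-1, Mul(Pow(Add(Mul(Rational(5, 3), -1), 11), 2), Add(2, Mul(108, Add(Mul(Rational(5, 3), -1), 11)))))) = Add(-876, Mul(-1, Mul(Pow(Add(Rational(-5, 3), 11), 2), Add(2, Mul(108, Add(Rational(-5, 3), 11)))))) = Add(-876, Mul(-1, Mul(Pow(Rational(28, 3), 2), Add(2, Mul(108, Rational(28, 3)))))) = Add(-876, Mul(-1, Mul(Rational(784, 9), Add(2, 1008)))) = Add(-876, Mul(-1, Mul(Rational(784, 9), 1010))) = Add(-876, Mul(-1, Rational(791840, 9))) = Add(-876, Rational(-791840, 9)) = Rational(-799724, 9)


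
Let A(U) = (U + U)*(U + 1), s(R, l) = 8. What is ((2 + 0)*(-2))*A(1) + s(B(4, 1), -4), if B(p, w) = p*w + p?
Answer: -8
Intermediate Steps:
B(p, w) = p + p*w
A(U) = 2*U*(1 + U) (A(U) = (2*U)*(1 + U) = 2*U*(1 + U))
((2 + 0)*(-2))*A(1) + s(B(4, 1), -4) = ((2 + 0)*(-2))*(2*1*(1 + 1)) + 8 = (2*(-2))*(2*1*2) + 8 = -4*4 + 8 = -16 + 8 = -8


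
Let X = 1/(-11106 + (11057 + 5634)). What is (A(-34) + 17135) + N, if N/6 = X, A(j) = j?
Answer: 95509091/5585 ≈ 17101.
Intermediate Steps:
X = 1/5585 (X = 1/(-11106 + 16691) = 1/5585 ≈ 0.00017905)
N = 6/5585 (N = 6*(1/5585) = 6/5585 ≈ 0.0010743)
(A(-34) + 17135) + N = (-34 + 17135) + 6/5585 = 17101 + 6/5585 = 95509091/5585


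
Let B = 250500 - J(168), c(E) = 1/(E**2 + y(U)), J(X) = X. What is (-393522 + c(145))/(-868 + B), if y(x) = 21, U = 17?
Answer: -8282064011/5250219344 ≈ -1.5775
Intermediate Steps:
c(E) = 1/(21 + E**2) (c(E) = 1/(E**2 + 21) = 1/(21 + E**2))
B = 250332 (B = 250500 - 1*168 = 250500 - 168 = 250332)
(-393522 + c(145))/(-868 + B) = (-393522 + 1/(21 + 145**2))/(-868 + 250332) = (-393522 + 1/(21 + 21025))/249464 = (-393522 + 1/21046)*(1/249464) = -8282064011/21046*1/249464 = -8282064011/5250219344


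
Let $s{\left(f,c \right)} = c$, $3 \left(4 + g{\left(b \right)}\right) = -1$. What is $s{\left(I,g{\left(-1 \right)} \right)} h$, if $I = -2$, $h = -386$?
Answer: $\frac{5018}{3} \approx 1672.7$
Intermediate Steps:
$g{\left(b \right)} = - \frac{13}{3}$ ($g{\left(b \right)} = -4 + \frac{1}{3} \left(-1\right) = -4 - \frac{1}{3} = - \frac{13}{3}$)
$s{\left(I,g{\left(-1 \right)} \right)} h = \left(- \frac{13}{3}\right) \left(-386\right) = \frac{5018}{3}$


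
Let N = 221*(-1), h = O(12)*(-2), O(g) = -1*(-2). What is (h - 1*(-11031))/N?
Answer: -11027/221 ≈ -49.896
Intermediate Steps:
O(g) = 2
h = -4 (h = 2*(-2) = -4)
N = -221
(h - 1*(-11031))/N = (-4 - 1*(-11031))/(-221) = (-4 + 11031)*(-1/221) = 11027*(-1/221) = -11027/221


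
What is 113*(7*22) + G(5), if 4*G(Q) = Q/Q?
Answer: 69609/4 ≈ 17402.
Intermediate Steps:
G(Q) = ¼ (G(Q) = (Q/Q)/4 = (¼)*1 = ¼)
113*(7*22) + G(5) = 113*(7*22) + ¼ = 113*154 + ¼ = 17402 + ¼ = 69609/4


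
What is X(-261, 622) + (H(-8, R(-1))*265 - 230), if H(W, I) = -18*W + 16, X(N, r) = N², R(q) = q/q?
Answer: 110291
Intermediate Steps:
R(q) = 1
H(W, I) = 16 - 18*W
X(-261, 622) + (H(-8, R(-1))*265 - 230) = (-261)² + ((16 - 18*(-8))*265 - 230) = 68121 + ((16 + 144)*265 - 230) = 68121 + (160*265 - 230) = 68121 + (42400 - 230) = 68121 + 42170 = 110291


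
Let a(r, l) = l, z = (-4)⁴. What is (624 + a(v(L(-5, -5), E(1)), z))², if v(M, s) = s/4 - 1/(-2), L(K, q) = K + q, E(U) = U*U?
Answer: 774400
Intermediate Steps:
E(U) = U²
z = 256
v(M, s) = ½ + s/4 (v(M, s) = s*(¼) - 1*(-½) = s/4 + ½ = ½ + s/4)
(624 + a(v(L(-5, -5), E(1)), z))² = (624 + 256)² = 880² = 774400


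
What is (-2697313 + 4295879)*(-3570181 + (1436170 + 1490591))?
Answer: -1028549335720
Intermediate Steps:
(-2697313 + 4295879)*(-3570181 + (1436170 + 1490591)) = 1598566*(-3570181 + 2926761) = 1598566*(-643420) = -1028549335720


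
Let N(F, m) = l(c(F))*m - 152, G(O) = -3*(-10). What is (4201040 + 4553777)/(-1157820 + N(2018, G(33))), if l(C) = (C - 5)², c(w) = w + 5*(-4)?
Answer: 8754817/118003498 ≈ 0.074191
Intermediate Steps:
c(w) = -20 + w (c(w) = w - 20 = -20 + w)
G(O) = 30
l(C) = (-5 + C)²
N(F, m) = -152 + m*(-25 + F)² (N(F, m) = (-5 + (-20 + F))²*m - 152 = (-25 + F)²*m - 152 = m*(-25 + F)² - 152 = -152 + m*(-25 + F)²)
(4201040 + 4553777)/(-1157820 + N(2018, G(33))) = (4201040 + 4553777)/(-1157820 + (-152 + 30*(-25 + 2018)²)) = 8754817/(-1157820 + (-152 + 30*1993²)) = 8754817/(-1157820 + (-152 + 30*3972049)) = 8754817/(-1157820 + (-152 + 119161470)) = 8754817/(-1157820 + 119161318) = 8754817/118003498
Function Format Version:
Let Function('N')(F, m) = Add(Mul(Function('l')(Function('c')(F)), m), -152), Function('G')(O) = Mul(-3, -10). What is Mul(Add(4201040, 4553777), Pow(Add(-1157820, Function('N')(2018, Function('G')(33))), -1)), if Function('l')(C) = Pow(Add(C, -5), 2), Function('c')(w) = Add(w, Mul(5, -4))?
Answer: Rational(8754817, 118003498) ≈ 0.074191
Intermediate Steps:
Function('c')(w) = Add(-20, w) (Function('c')(w) = Add(w, -20) = Add(-20, w))
Function('G')(O) = 30
Function('l')(C) = Pow(Add(-5, C), 2)
Function('N')(F, m) = Add(-152, Mul(m, Pow(Add(-25, F), 2))) (Function('N')(F, m) = Add(Mul(Pow(Add(-5, Add(-20, F)), 2), m), -152) = Add(Mul(Pow(Add(-25, F), 2), m), -152) = Add(Mul(m, Pow(Add(-25, F), 2)), -152) = Add(-152, Mul(m, Pow(Add(-25, F), 2))))
Mul(Add(4201040, 4553777), Pow(Add(-1157820, Function('N')(2018, Function('G')(33))), -1)) = Mul(Add(4201040, 4553777), Pow(Add(-1157820, Add(-152, Mul(30, Pow(Add(-25, 2018), 2)))), -1)) = Mul(8754817, Pow(Add(-1157820, Add(-152, Mul(30, Pow(1993, 2)))), -1)) = Mul(8754817, Pow(Add(-1157820, Add(-152, Mul(30, 3972049))), -1)) = Mul(8754817, Pow(Add(-1157820, Add(-152, 119161470)), -1)) = Mul(8754817, Pow(Add(-1157820, 119161318), -1)) = Mul(8754817, Pow(118003498, -1)) = Mul(8754817, Rational(1, 118003498)) = Rational(8754817, 118003498)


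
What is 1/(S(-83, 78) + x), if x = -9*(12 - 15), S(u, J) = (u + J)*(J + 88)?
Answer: -1/803 ≈ -0.0012453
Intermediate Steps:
S(u, J) = (88 + J)*(J + u) (S(u, J) = (J + u)*(88 + J) = (88 + J)*(J + u))
x = 27 (x = -9*(-3) = 27)
1/(S(-83, 78) + x) = 1/((78² + 88*78 + 88*(-83) + 78*(-83)) + 27) = 1/((6084 + 6864 - 7304 - 6474) + 27) = 1/(-830 + 27) = 1/(-803) = -1/803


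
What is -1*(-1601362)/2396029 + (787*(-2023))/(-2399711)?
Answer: 7657526173311/5749777147619 ≈ 1.3318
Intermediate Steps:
-1*(-1601362)/2396029 + (787*(-2023))/(-2399711) = 1601362*(1/2396029) - 1592101*(-1/2399711) = 1601362/2396029 + 1592101/2399711 = 7657526173311/5749777147619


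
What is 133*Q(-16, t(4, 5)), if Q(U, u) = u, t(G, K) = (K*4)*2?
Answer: 5320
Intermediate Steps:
t(G, K) = 8*K (t(G, K) = (4*K)*2 = 8*K)
133*Q(-16, t(4, 5)) = 133*(8*5) = 133*40 = 5320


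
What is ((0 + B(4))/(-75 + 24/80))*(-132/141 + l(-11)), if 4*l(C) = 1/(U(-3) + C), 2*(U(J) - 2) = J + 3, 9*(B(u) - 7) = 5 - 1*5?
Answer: 57085/631962 ≈ 0.090330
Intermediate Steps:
B(u) = 7 (B(u) = 7 + (5 - 1*5)/9 = 7 + (5 - 5)/9 = 7 + (⅑)*0 = 7 + 0 = 7)
U(J) = 7/2 + J/2 (U(J) = 2 + (J + 3)/2 = 2 + (3 + J)/2 = 2 + (3/2 + J/2) = 7/2 + J/2)
l(C) = 1/(4*(2 + C)) (l(C) = 1/(4*((7/2 + (½)*(-3)) + C)) = 1/(4*((7/2 - 3/2) + C)) = 1/(4*(2 + C)))
((0 + B(4))/(-75 + 24/80))*(-132/141 + l(-11)) = ((0 + 7)/(-75 + 24/80))*(-132/141 + 1/(4*(2 - 11))) = (7/(-75 + 24*(1/80)))*(-132*1/141 + (¼)/(-9)) = (7/(-75 + 3/10))*(-44/47 + (¼)*(-⅑)) = (7/(-747/10))*(-44/47 - 1/36) = (7*(-10/747))*(-1631/1692) = -70/747*(-1631/1692) = 57085/631962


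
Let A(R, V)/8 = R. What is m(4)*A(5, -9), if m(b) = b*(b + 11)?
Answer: 2400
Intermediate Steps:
A(R, V) = 8*R
m(b) = b*(11 + b)
m(4)*A(5, -9) = (4*(11 + 4))*(8*5) = (4*15)*40 = 60*40 = 2400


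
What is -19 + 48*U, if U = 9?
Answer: 413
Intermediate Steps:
-19 + 48*U = -19 + 48*9 = -19 + 432 = 413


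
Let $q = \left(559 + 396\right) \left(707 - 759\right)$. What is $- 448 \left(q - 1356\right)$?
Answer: $22855168$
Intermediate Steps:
$q = -49660$ ($q = 955 \left(-52\right) = -49660$)
$- 448 \left(q - 1356\right) = - 448 \left(-49660 - 1356\right) = \left(-448\right) \left(-51016\right) = 22855168$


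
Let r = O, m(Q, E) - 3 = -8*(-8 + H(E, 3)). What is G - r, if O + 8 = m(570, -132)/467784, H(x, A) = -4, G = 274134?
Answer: 14248804581/51976 ≈ 2.7414e+5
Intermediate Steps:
m(Q, E) = 99 (m(Q, E) = 3 - 8*(-8 - 4) = 3 - 8*(-12) = 3 + 96 = 99)
O = -415797/51976 (O = -8 + 99/467784 = -8 + 99*(1/467784) = -8 + 11/51976 = -415797/51976 ≈ -7.9998)
r = -415797/51976 ≈ -7.9998
G - r = 274134 - 1*(-415797/51976) = 274134 + 415797/51976 = 14248804581/51976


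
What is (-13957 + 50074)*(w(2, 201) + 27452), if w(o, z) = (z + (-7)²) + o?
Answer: 1000585368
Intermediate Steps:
w(o, z) = 49 + o + z (w(o, z) = (z + 49) + o = (49 + z) + o = 49 + o + z)
(-13957 + 50074)*(w(2, 201) + 27452) = (-13957 + 50074)*((49 + 2 + 201) + 27452) = 36117*(252 + 27452) = 36117*27704 = 1000585368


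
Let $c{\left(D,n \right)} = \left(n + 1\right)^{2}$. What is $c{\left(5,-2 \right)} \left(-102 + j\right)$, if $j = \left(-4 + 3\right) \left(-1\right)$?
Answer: $-101$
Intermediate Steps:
$j = 1$ ($j = \left(-1\right) \left(-1\right) = 1$)
$c{\left(D,n \right)} = \left(1 + n\right)^{2}$
$c{\left(5,-2 \right)} \left(-102 + j\right) = \left(1 - 2\right)^{2} \left(-102 + 1\right) = \left(-1\right)^{2} \left(-101\right) = 1 \left(-101\right) = -101$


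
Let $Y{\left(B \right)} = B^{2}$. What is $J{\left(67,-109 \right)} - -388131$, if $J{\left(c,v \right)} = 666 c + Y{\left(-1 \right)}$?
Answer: $432754$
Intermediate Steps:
$J{\left(c,v \right)} = 1 + 666 c$ ($J{\left(c,v \right)} = 666 c + \left(-1\right)^{2} = 666 c + 1 = 1 + 666 c$)
$J{\left(67,-109 \right)} - -388131 = \left(1 + 666 \cdot 67\right) - -388131 = \left(1 + 44622\right) + 388131 = 44623 + 388131 = 432754$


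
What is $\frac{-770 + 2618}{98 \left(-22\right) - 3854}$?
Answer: $- \frac{924}{3005} \approx -0.30749$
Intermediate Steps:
$\frac{-770 + 2618}{98 \left(-22\right) - 3854} = \frac{1848}{-2156 - 3854} = \frac{1848}{-6010} = 1848 \left(- \frac{1}{6010}\right) = - \frac{924}{3005}$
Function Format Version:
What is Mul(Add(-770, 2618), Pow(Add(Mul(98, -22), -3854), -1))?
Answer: Rational(-924, 3005) ≈ -0.30749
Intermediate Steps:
Mul(Add(-770, 2618), Pow(Add(Mul(98, -22), -3854), -1)) = Mul(1848, Pow(Add(-2156, -3854), -1)) = Mul(1848, Pow(-6010, -1)) = Mul(1848, Rational(-1, 6010)) = Rational(-924, 3005)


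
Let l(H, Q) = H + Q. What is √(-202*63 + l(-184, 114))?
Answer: 2*I*√3199 ≈ 113.12*I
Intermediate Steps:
√(-202*63 + l(-184, 114)) = √(-202*63 + (-184 + 114)) = √(-12726 - 70) = √(-12796) = 2*I*√3199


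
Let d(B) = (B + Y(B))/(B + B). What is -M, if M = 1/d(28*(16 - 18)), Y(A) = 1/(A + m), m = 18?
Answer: -4256/2129 ≈ -1.9991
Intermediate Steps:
Y(A) = 1/(18 + A) (Y(A) = 1/(A + 18) = 1/(18 + A))
d(B) = (B + 1/(18 + B))/(2*B) (d(B) = (B + 1/(18 + B))/(B + B) = (B + 1/(18 + B))/((2*B)) = (B + 1/(18 + B))*(1/(2*B)) = (B + 1/(18 + B))/(2*B))
M = 4256/2129 (M = 1/((1 + (28*(16 - 18))*(18 + 28*(16 - 18)))/(2*((28*(16 - 18)))*(18 + 28*(16 - 18)))) = 1/((1 + (28*(-2))*(18 + 28*(-2)))/(2*((28*(-2)))*(18 + 28*(-2)))) = 1/((½)*(1 - 56*(18 - 56))/(-56*(18 - 56))) = 1/((½)*(-1/56)*(1 - 56*(-38))/(-38)) = 1/((½)*(-1/56)*(-1/38)*(1 + 2128)) = 1/((½)*(-1/56)*(-1/38)*2129) = 1/(2129/4256) = 4256/2129 ≈ 1.9991)
-M = -1*4256/2129 = -4256/2129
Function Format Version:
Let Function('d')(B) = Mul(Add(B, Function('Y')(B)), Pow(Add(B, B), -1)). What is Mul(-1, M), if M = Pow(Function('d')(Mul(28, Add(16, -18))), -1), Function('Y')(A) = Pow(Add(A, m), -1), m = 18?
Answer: Rational(-4256, 2129) ≈ -1.9991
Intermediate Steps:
Function('Y')(A) = Pow(Add(18, A), -1) (Function('Y')(A) = Pow(Add(A, 18), -1) = Pow(Add(18, A), -1))
Function('d')(B) = Mul(Rational(1, 2), Pow(B, -1), Add(B, Pow(Add(18, B), -1))) (Function('d')(B) = Mul(Add(B, Pow(Add(18, B), -1)), Pow(Add(B, B), -1)) = Mul(Add(B, Pow(Add(18, B), -1)), Pow(Mul(2, B), -1)) = Mul(Add(B, Pow(Add(18, B), -1)), Mul(Rational(1, 2), Pow(B, -1))) = Mul(Rational(1, 2), Pow(B, -1), Add(B, Pow(Add(18, B), -1))))
M = Rational(4256, 2129) (M = Pow(Mul(Rational(1, 2), Pow(Mul(28, Add(16, -18)), -1), Pow(Add(18, Mul(28, Add(16, -18))), -1), Add(1, Mul(Mul(28, Add(16, -18)), Add(18, Mul(28, Add(16, -18)))))), -1) = Pow(Mul(Rational(1, 2), Pow(Mul(28, -2), -1), Pow(Add(18, Mul(28, -2)), -1), Add(1, Mul(Mul(28, -2), Add(18, Mul(28, -2))))), -1) = Pow(Mul(Rational(1, 2), Pow(-56, -1), Pow(Add(18, -56), -1), Add(1, Mul(-56, Add(18, -56)))), -1) = Pow(Mul(Rational(1, 2), Rational(-1, 56), Pow(-38, -1), Add(1, Mul(-56, -38))), -1) = Pow(Mul(Rational(1, 2), Rational(-1, 56), Rational(-1, 38), Add(1, 2128)), -1) = Pow(Mul(Rational(1, 2), Rational(-1, 56), Rational(-1, 38), 2129), -1) = Pow(Rational(2129, 4256), -1) = Rational(4256, 2129) ≈ 1.9991)
Mul(-1, M) = Mul(-1, Rational(4256, 2129)) = Rational(-4256, 2129)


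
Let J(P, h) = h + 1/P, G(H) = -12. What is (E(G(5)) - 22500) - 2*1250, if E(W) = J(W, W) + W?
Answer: -300289/12 ≈ -25024.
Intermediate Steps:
E(W) = 1/W + 2*W (E(W) = (W + 1/W) + W = 1/W + 2*W)
(E(G(5)) - 22500) - 2*1250 = ((1/(-12) + 2*(-12)) - 22500) - 2*1250 = ((-1/12 - 24) - 22500) - 2500 = (-289/12 - 22500) - 2500 = -270289/12 - 2500 = -300289/12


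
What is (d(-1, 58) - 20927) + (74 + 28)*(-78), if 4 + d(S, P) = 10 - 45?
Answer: -28922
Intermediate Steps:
d(S, P) = -39 (d(S, P) = -4 + (10 - 45) = -4 - 35 = -39)
(d(-1, 58) - 20927) + (74 + 28)*(-78) = (-39 - 20927) + (74 + 28)*(-78) = -20966 + 102*(-78) = -20966 - 7956 = -28922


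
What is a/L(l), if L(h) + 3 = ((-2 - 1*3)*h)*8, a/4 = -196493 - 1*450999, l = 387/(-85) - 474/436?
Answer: -4799210704/412485 ≈ -11635.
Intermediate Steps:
l = -104511/18530 (l = 387*(-1/85) - 474*1/436 = -387/85 - 237/218 = -104511/18530 ≈ -5.6401)
a = -2589968 (a = 4*(-196493 - 1*450999) = 4*(-196493 - 450999) = 4*(-647492) = -2589968)
L(h) = -3 - 40*h (L(h) = -3 + ((-2 - 1*3)*h)*8 = -3 + ((-2 - 3)*h)*8 = -3 - 5*h*8 = -3 - 40*h)
a/L(l) = -2589968/(-3 - 40*(-104511/18530)) = -2589968/(-3 + 418044/1853) = -2589968/412485/1853 = -2589968*1853/412485 = -4799210704/412485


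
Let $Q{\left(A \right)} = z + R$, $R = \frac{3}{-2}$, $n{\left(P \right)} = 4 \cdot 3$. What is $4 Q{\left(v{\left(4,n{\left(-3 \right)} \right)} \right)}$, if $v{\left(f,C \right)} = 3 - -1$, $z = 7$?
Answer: $22$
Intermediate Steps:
$n{\left(P \right)} = 12$
$R = - \frac{3}{2}$ ($R = 3 \left(- \frac{1}{2}\right) = - \frac{3}{2} \approx -1.5$)
$v{\left(f,C \right)} = 4$ ($v{\left(f,C \right)} = 3 + 1 = 4$)
$Q{\left(A \right)} = \frac{11}{2}$ ($Q{\left(A \right)} = 7 - \frac{3}{2} = \frac{11}{2}$)
$4 Q{\left(v{\left(4,n{\left(-3 \right)} \right)} \right)} = 4 \cdot \frac{11}{2} = 22$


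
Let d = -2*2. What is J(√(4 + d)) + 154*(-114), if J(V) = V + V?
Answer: -17556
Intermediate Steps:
d = -4
J(V) = 2*V
J(√(4 + d)) + 154*(-114) = 2*√(4 - 4) + 154*(-114) = 2*√0 - 17556 = 2*0 - 17556 = 0 - 17556 = -17556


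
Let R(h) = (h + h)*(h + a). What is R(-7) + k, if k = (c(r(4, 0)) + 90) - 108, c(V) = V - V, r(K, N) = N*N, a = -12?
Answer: 248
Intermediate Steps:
R(h) = 2*h*(-12 + h) (R(h) = (h + h)*(h - 12) = (2*h)*(-12 + h) = 2*h*(-12 + h))
r(K, N) = N²
c(V) = 0
k = -18 (k = (0 + 90) - 108 = 90 - 108 = -18)
R(-7) + k = 2*(-7)*(-12 - 7) - 18 = 2*(-7)*(-19) - 18 = 266 - 18 = 248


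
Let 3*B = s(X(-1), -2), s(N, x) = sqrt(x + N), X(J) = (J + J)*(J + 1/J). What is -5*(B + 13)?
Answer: -65 - 5*sqrt(2)/3 ≈ -67.357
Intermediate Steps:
X(J) = 2*J*(J + 1/J) (X(J) = (2*J)*(J + 1/J) = 2*J*(J + 1/J))
s(N, x) = sqrt(N + x)
B = sqrt(2)/3 (B = sqrt((2 + 2*(-1)**2) - 2)/3 = sqrt((2 + 2*1) - 2)/3 = sqrt((2 + 2) - 2)/3 = sqrt(4 - 2)/3 = sqrt(2)/3 ≈ 0.47140)
-5*(B + 13) = -5*(sqrt(2)/3 + 13) = -5*(13 + sqrt(2)/3) = -65 - 5*sqrt(2)/3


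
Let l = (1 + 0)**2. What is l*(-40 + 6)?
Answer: -34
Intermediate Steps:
l = 1 (l = 1**2 = 1)
l*(-40 + 6) = 1*(-40 + 6) = 1*(-34) = -34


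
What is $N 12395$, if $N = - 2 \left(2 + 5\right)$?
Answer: $-173530$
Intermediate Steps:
$N = -14$ ($N = \left(-2\right) 7 = -14$)
$N 12395 = \left(-14\right) 12395 = -173530$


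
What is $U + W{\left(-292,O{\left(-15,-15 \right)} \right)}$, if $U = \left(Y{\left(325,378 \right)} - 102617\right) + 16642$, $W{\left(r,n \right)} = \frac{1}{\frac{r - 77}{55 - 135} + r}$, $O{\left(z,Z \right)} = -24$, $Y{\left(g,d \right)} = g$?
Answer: $- \frac{1969179230}{22991} \approx -85650.0$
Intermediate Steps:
$W{\left(r,n \right)} = \frac{1}{\frac{77}{80} + \frac{79 r}{80}}$ ($W{\left(r,n \right)} = \frac{1}{\frac{-77 + r}{-80} + r} = \frac{1}{\left(-77 + r\right) \left(- \frac{1}{80}\right) + r} = \frac{1}{\left(\frac{77}{80} - \frac{r}{80}\right) + r} = \frac{1}{\frac{77}{80} + \frac{79 r}{80}}$)
$U = -85650$ ($U = \left(325 - 102617\right) + 16642 = -102292 + 16642 = -85650$)
$U + W{\left(-292,O{\left(-15,-15 \right)} \right)} = -85650 + \frac{80}{77 + 79 \left(-292\right)} = -85650 + \frac{80}{77 - 23068} = -85650 + \frac{80}{-22991} = -85650 + 80 \left(- \frac{1}{22991}\right) = -85650 - \frac{80}{22991} = - \frac{1969179230}{22991}$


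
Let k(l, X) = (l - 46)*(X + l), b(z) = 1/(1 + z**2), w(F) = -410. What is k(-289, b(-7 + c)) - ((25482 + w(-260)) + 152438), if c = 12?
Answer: -2098405/26 ≈ -80708.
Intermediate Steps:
k(l, X) = (-46 + l)*(X + l)
k(-289, b(-7 + c)) - ((25482 + w(-260)) + 152438) = ((-289)**2 - 46/(1 + (-7 + 12)**2) - 46*(-289) - 289/(1 + (-7 + 12)**2)) - ((25482 - 410) + 152438) = (83521 - 46/(1 + 5**2) + 13294 - 289/(1 + 5**2)) - (25072 + 152438) = (83521 - 46/(1 + 25) + 13294 - 289/(1 + 25)) - 1*177510 = (83521 - 46/26 + 13294 - 289/26) - 177510 = (83521 - 46*1/26 + 13294 + (1/26)*(-289)) - 177510 = (83521 - 23/13 + 13294 - 289/26) - 177510 = 2516855/26 - 177510 = -2098405/26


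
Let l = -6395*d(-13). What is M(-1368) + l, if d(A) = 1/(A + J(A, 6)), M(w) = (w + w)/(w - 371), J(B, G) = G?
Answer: 11140057/12173 ≈ 915.14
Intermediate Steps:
M(w) = 2*w/(-371 + w) (M(w) = (2*w)/(-371 + w) = 2*w/(-371 + w))
d(A) = 1/(6 + A) (d(A) = 1/(A + 6) = 1/(6 + A))
l = 6395/7 (l = -6395/(6 - 13) = -6395/(-7) = -6395*(-⅐) = 6395/7 ≈ 913.57)
M(-1368) + l = 2*(-1368)/(-371 - 1368) + 6395/7 = 2*(-1368)/(-1739) + 6395/7 = 2*(-1368)*(-1/1739) + 6395/7 = 2736/1739 + 6395/7 = 11140057/12173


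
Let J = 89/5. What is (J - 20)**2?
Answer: 121/25 ≈ 4.8400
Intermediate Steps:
J = 89/5 (J = 89*(1/5) = 89/5 ≈ 17.800)
(J - 20)**2 = (89/5 - 20)**2 = (-11/5)**2 = 121/25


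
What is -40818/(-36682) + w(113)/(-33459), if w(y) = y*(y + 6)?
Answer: 436233304/613671519 ≈ 0.71086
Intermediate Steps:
w(y) = y*(6 + y)
-40818/(-36682) + w(113)/(-33459) = -40818/(-36682) + (113*(6 + 113))/(-33459) = -40818*(-1/36682) + (113*119)*(-1/33459) = 20409/18341 + 13447*(-1/33459) = 20409/18341 - 13447/33459 = 436233304/613671519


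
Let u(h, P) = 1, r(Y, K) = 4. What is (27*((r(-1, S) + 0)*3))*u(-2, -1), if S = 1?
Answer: 324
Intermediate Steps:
(27*((r(-1, S) + 0)*3))*u(-2, -1) = (27*((4 + 0)*3))*1 = (27*(4*3))*1 = (27*12)*1 = 324*1 = 324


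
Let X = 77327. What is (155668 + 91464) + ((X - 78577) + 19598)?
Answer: 265480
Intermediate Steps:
(155668 + 91464) + ((X - 78577) + 19598) = (155668 + 91464) + ((77327 - 78577) + 19598) = 247132 + (-1250 + 19598) = 247132 + 18348 = 265480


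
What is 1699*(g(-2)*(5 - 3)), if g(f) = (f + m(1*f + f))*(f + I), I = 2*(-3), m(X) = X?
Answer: 163104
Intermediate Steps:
I = -6
g(f) = 3*f*(-6 + f) (g(f) = (f + (1*f + f))*(f - 6) = (f + (f + f))*(-6 + f) = (f + 2*f)*(-6 + f) = (3*f)*(-6 + f) = 3*f*(-6 + f))
1699*(g(-2)*(5 - 3)) = 1699*((3*(-2)*(-6 - 2))*(5 - 3)) = 1699*((3*(-2)*(-8))*2) = 1699*(48*2) = 1699*96 = 163104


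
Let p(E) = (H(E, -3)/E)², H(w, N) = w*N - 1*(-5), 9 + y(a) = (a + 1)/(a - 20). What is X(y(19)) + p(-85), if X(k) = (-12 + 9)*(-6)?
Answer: 7906/289 ≈ 27.356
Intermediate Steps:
y(a) = -9 + (1 + a)/(-20 + a) (y(a) = -9 + (a + 1)/(a - 20) = -9 + (1 + a)/(-20 + a))
H(w, N) = 5 + N*w (H(w, N) = N*w + 5 = 5 + N*w)
X(k) = 18 (X(k) = -3*(-6) = 18)
p(E) = (5 - 3*E)²/E² (p(E) = ((5 - 3*E)/E)² = (5 - 3*E)²/E²)
X(y(19)) + p(-85) = 18 + (-5 + 3*(-85))²/(-85)² = 18 + (-5 - 255)²/7225 = 18 + (1/7225)*(-260)² = 18 + (1/7225)*67600 = 18 + 2704/289 = 7906/289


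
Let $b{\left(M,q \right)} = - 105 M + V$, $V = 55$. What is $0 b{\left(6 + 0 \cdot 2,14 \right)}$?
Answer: $0$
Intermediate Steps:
$b{\left(M,q \right)} = 55 - 105 M$ ($b{\left(M,q \right)} = - 105 M + 55 = 55 - 105 M$)
$0 b{\left(6 + 0 \cdot 2,14 \right)} = 0 \left(55 - 105 \left(6 + 0 \cdot 2\right)\right) = 0 \left(55 - 105 \left(6 + 0\right)\right) = 0 \left(55 - 630\right) = 0 \left(-575\right) = 0$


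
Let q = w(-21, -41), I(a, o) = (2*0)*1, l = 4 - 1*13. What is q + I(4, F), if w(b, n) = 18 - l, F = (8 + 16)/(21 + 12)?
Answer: 27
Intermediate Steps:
F = 8/11 (F = 24/33 = 24*(1/33) = 8/11 ≈ 0.72727)
l = -9 (l = 4 - 13 = -9)
I(a, o) = 0 (I(a, o) = 0*1 = 0)
w(b, n) = 27 (w(b, n) = 18 - 1*(-9) = 18 + 9 = 27)
q = 27
q + I(4, F) = 27 + 0 = 27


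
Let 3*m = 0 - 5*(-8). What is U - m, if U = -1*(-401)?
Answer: 1163/3 ≈ 387.67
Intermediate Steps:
U = 401
m = 40/3 (m = (0 - 5*(-8))/3 = (0 + 40)/3 = (1/3)*40 = 40/3 ≈ 13.333)
U - m = 401 - 1*40/3 = 401 - 40/3 = 1163/3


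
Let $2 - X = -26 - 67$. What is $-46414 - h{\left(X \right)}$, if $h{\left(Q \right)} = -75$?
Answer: $-46339$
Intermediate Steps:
$X = 95$ ($X = 2 - \left(-26 - 67\right) = 2 - -93 = 2 + 93 = 95$)
$-46414 - h{\left(X \right)} = -46414 - -75 = -46414 + 75 = -46339$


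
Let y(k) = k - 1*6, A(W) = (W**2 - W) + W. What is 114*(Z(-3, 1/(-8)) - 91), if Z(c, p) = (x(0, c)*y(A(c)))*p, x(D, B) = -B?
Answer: -42009/4 ≈ -10502.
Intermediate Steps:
A(W) = W**2
y(k) = -6 + k (y(k) = k - 6 = -6 + k)
Z(c, p) = -c*p*(-6 + c**2) (Z(c, p) = ((-c)*(-6 + c**2))*p = (-c*(-6 + c**2))*p = -c*p*(-6 + c**2))
114*(Z(-3, 1/(-8)) - 91) = 114*(-3*(6 - 1*(-3)**2)/(-8) - 91) = 114*(-3*(-1/8)*(6 - 1*9) - 91) = 114*(-3*(-1/8)*(6 - 9) - 91) = 114*(-3*(-1/8)*(-3) - 91) = 114*(-9/8 - 91) = 114*(-737/8) = -42009/4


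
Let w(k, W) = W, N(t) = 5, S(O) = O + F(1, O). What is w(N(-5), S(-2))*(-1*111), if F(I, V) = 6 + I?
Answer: -555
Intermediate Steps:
S(O) = 7 + O (S(O) = O + (6 + 1) = O + 7 = 7 + O)
w(N(-5), S(-2))*(-1*111) = (7 - 2)*(-1*111) = 5*(-111) = -555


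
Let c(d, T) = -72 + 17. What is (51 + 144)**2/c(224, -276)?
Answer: -7605/11 ≈ -691.36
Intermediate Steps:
c(d, T) = -55
(51 + 144)**2/c(224, -276) = (51 + 144)**2/(-55) = 195**2*(-1/55) = 38025*(-1/55) = -7605/11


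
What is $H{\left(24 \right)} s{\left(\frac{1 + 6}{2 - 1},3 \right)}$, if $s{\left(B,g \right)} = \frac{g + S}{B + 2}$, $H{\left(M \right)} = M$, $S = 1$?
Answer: $\frac{32}{3} \approx 10.667$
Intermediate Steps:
$s{\left(B,g \right)} = \frac{1 + g}{2 + B}$ ($s{\left(B,g \right)} = \frac{g + 1}{B + 2} = \frac{1 + g}{2 + B}$)
$H{\left(24 \right)} s{\left(\frac{1 + 6}{2 - 1},3 \right)} = 24 \frac{1 + 3}{2 + \frac{1 + 6}{2 - 1}} = 24 \frac{1}{2 + \frac{7}{1}} \cdot 4 = 24 \frac{1}{2 + 7 \cdot 1} \cdot 4 = 24 \frac{1}{2 + 7} \cdot 4 = 24 \cdot \frac{1}{9} \cdot 4 = 24 \cdot \frac{4}{9} = \frac{32}{3}$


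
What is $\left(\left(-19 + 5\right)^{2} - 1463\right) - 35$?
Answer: $-1302$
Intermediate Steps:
$\left(\left(-19 + 5\right)^{2} - 1463\right) - 35 = \left(\left(-14\right)^{2} - 1463\right) - 35 = \left(196 - 1463\right) - 35 = -1267 - 35 = -1302$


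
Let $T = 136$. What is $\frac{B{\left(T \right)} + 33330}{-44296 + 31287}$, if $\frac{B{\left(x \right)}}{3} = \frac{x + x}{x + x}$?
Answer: $- \frac{33333}{13009} \approx -2.5623$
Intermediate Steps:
$B{\left(x \right)} = 3$ ($B{\left(x \right)} = 3 \frac{x + x}{x + x} = 3 \frac{2 x}{2 x} = 3 \cdot 2 x \frac{1}{2 x} = 3 \cdot 1 = 3$)
$\frac{B{\left(T \right)} + 33330}{-44296 + 31287} = \frac{3 + 33330}{-44296 + 31287} = \frac{33333}{-13009} = 33333 \left(- \frac{1}{13009}\right) = - \frac{33333}{13009}$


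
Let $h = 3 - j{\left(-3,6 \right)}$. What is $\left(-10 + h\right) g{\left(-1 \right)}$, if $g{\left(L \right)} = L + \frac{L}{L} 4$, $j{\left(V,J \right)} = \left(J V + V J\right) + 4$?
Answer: $75$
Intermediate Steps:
$j{\left(V,J \right)} = 4 + 2 J V$ ($j{\left(V,J \right)} = \left(J V + J V\right) + 4 = 2 J V + 4 = 4 + 2 J V$)
$h = 35$ ($h = 3 - \left(4 + 2 \cdot 6 \left(-3\right)\right) = 3 - \left(4 - 36\right) = 3 - -32 = 3 + 32 = 35$)
$g{\left(L \right)} = 4 + L$ ($g{\left(L \right)} = L + 1 \cdot 4 = L + 4 = 4 + L$)
$\left(-10 + h\right) g{\left(-1 \right)} = \left(-10 + 35\right) \left(4 - 1\right) = 25 \cdot 3 = 75$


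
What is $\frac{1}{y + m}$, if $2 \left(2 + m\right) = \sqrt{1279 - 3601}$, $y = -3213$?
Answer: $- \frac{6430}{20673611} - \frac{3 i \sqrt{258}}{20673611} \approx -0.00031102 - 2.3309 \cdot 10^{-6} i$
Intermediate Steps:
$m = -2 + \frac{3 i \sqrt{258}}{2}$ ($m = -2 + \frac{\sqrt{1279 - 3601}}{2} = -2 + \frac{\sqrt{-2322}}{2} = -2 + \frac{3 i \sqrt{258}}{2} \approx -2.0 + 24.094 i$)
$\frac{1}{y + m} = \frac{1}{-3213 - \left(2 - \frac{3 i \sqrt{258}}{2}\right)} = \frac{1}{-3215 + \frac{3 i \sqrt{258}}{2}}$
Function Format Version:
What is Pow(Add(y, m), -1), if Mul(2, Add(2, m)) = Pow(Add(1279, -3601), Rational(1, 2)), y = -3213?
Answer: Add(Rational(-6430, 20673611), Mul(Rational(-3, 20673611), I, Pow(258, Rational(1, 2)))) ≈ Add(-0.00031102, Mul(-2.3309e-6, I))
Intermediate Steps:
m = Add(-2, Mul(Rational(3, 2), I, Pow(258, Rational(1, 2)))) (m = Add(-2, Mul(Rational(1, 2), Pow(Add(1279, -3601), Rational(1, 2)))) = Add(-2, Mul(Rational(1, 2), Pow(-2322, Rational(1, 2)))) = Add(-2, Mul(Rational(1, 2), Mul(3, I, Pow(258, Rational(1, 2))))) = Add(-2, Mul(Rational(3, 2), I, Pow(258, Rational(1, 2)))) ≈ Add(-2.0000, Mul(24.094, I)))
Pow(Add(y, m), -1) = Pow(Add(-3213, Add(-2, Mul(Rational(3, 2), I, Pow(258, Rational(1, 2))))), -1) = Pow(Add(-3215, Mul(Rational(3, 2), I, Pow(258, Rational(1, 2)))), -1)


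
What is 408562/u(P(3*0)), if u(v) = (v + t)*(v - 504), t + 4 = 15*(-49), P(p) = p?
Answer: 29183/26604 ≈ 1.0969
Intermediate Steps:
t = -739 (t = -4 + 15*(-49) = -4 - 735 = -739)
u(v) = (-739 + v)*(-504 + v) (u(v) = (v - 739)*(v - 504) = (-739 + v)*(-504 + v))
408562/u(P(3*0)) = 408562/(372456 + (3*0)² - 3729*0) = 408562/(372456 + 0² - 1243*0) = 408562/(372456 + 0 + 0) = 408562/372456 = 408562*(1/372456) = 29183/26604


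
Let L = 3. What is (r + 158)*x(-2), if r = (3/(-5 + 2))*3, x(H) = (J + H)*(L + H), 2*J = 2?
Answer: -155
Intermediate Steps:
J = 1 (J = (½)*2 = 1)
x(H) = (1 + H)*(3 + H)
r = -3 (r = (3/(-3))*3 = (3*(-⅓))*3 = -1*3 = -3)
(r + 158)*x(-2) = (-3 + 158)*(3 + (-2)² + 4*(-2)) = 155*(3 + 4 - 8) = 155*(-1) = -155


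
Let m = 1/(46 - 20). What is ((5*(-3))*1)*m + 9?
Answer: 219/26 ≈ 8.4231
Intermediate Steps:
m = 1/26 ≈ 0.038462
((5*(-3))*1)*m + 9 = ((5*(-3))*1)*(1/26) + 9 = -15*1*(1/26) + 9 = -15*1/26 + 9 = -15/26 + 9 = 219/26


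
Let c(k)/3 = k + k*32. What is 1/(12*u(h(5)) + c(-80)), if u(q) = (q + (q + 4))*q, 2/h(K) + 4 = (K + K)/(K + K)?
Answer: -3/23824 ≈ -0.00012592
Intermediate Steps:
h(K) = -2/3 (h(K) = 2/(-4 + (K + K)/(K + K)) = 2/(-4 + (2*K)/((2*K))) = 2/(-4 + (2*K)*(1/(2*K))) = 2/(-4 + 1) = 2/(-3) = 2*(-1/3) = -2/3)
u(q) = q*(4 + 2*q) (u(q) = (q + (4 + q))*q = (4 + 2*q)*q = q*(4 + 2*q))
c(k) = 99*k (c(k) = 3*(k + k*32) = 3*(k + 32*k) = 3*(33*k) = 99*k)
1/(12*u(h(5)) + c(-80)) = 1/(12*(2*(-2/3)*(2 - 2/3)) + 99*(-80)) = 1/(12*(2*(-2/3)*(4/3)) - 7920) = 1/(12*(-16/9) - 7920) = 1/(-64/3 - 7920) = 1/(-23824/3) = -3/23824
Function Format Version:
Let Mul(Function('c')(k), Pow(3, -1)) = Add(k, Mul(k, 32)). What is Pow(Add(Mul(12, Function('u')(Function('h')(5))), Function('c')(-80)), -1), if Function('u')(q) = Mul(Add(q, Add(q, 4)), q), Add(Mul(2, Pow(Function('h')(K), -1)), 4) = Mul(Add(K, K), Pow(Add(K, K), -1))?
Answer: Rational(-3, 23824) ≈ -0.00012592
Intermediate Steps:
Function('h')(K) = Rational(-2, 3) (Function('h')(K) = Mul(2, Pow(Add(-4, Mul(Add(K, K), Pow(Add(K, K), -1))), -1)) = Mul(2, Pow(Add(-4, Mul(Mul(2, K), Pow(Mul(2, K), -1))), -1)) = Mul(2, Pow(Add(-4, Mul(Mul(2, K), Mul(Rational(1, 2), Pow(K, -1)))), -1)) = Mul(2, Pow(Add(-4, 1), -1)) = Mul(2, Pow(-3, -1)) = Mul(2, Rational(-1, 3)) = Rational(-2, 3))
Function('u')(q) = Mul(q, Add(4, Mul(2, q))) (Function('u')(q) = Mul(Add(q, Add(4, q)), q) = Mul(Add(4, Mul(2, q)), q) = Mul(q, Add(4, Mul(2, q))))
Function('c')(k) = Mul(99, k) (Function('c')(k) = Mul(3, Add(k, Mul(k, 32))) = Mul(3, Add(k, Mul(32, k))) = Mul(3, Mul(33, k)) = Mul(99, k))
Pow(Add(Mul(12, Function('u')(Function('h')(5))), Function('c')(-80)), -1) = Pow(Add(Mul(12, Mul(2, Rational(-2, 3), Add(2, Rational(-2, 3)))), Mul(99, -80)), -1) = Pow(Add(Mul(12, Mul(2, Rational(-2, 3), Rational(4, 3))), -7920), -1) = Pow(Add(Mul(12, Rational(-16, 9)), -7920), -1) = Pow(Add(Rational(-64, 3), -7920), -1) = Pow(Rational(-23824, 3), -1) = Rational(-3, 23824)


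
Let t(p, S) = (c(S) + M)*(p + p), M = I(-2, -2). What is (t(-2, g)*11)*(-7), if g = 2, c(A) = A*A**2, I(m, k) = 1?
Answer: 2772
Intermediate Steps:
c(A) = A**3
M = 1
t(p, S) = 2*p*(1 + S**3) (t(p, S) = (S**3 + 1)*(p + p) = (1 + S**3)*(2*p) = 2*p*(1 + S**3))
(t(-2, g)*11)*(-7) = ((2*(-2)*(1 + 2**3))*11)*(-7) = ((2*(-2)*(1 + 8))*11)*(-7) = ((2*(-2)*9)*11)*(-7) = -36*11*(-7) = -396*(-7) = 2772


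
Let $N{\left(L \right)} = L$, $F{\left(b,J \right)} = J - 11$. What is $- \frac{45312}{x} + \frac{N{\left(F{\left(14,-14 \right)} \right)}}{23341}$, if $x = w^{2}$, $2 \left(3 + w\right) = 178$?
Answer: $- \frac{264453073}{43157509} \approx -6.1276$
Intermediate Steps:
$w = 86$ ($w = -3 + \frac{1}{2} \cdot 178 = -3 + 89 = 86$)
$F{\left(b,J \right)} = -11 + J$
$x = 7396$ ($x = 86^{2} = 7396$)
$- \frac{45312}{x} + \frac{N{\left(F{\left(14,-14 \right)} \right)}}{23341} = - \frac{45312}{7396} + \frac{-11 - 14}{23341} = \left(-45312\right) \frac{1}{7396} - \frac{25}{23341} = - \frac{11328}{1849} - \frac{25}{23341} = - \frac{264453073}{43157509}$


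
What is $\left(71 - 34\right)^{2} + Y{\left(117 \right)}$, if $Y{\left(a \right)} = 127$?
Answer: $1496$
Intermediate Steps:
$\left(71 - 34\right)^{2} + Y{\left(117 \right)} = \left(71 - 34\right)^{2} + 127 = 37^{2} + 127 = 1369 + 127 = 1496$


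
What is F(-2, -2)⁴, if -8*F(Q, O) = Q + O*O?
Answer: 1/256 ≈ 0.0039063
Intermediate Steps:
F(Q, O) = -Q/8 - O²/8 (F(Q, O) = -(Q + O*O)/8 = -(Q + O²)/8 = -Q/8 - O²/8)
F(-2, -2)⁴ = (-⅛*(-2) - ⅛*(-2)²)⁴ = (¼ - ⅛*4)⁴ = (¼ - ½)⁴ = (-¼)⁴ = 1/256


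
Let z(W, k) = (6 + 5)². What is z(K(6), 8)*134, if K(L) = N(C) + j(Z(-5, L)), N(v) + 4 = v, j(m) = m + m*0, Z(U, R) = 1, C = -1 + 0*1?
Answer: 16214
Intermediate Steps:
C = -1 (C = -1 + 0 = -1)
j(m) = m (j(m) = m + 0 = m)
N(v) = -4 + v
K(L) = -4 (K(L) = (-4 - 1) + 1 = -5 + 1 = -4)
z(W, k) = 121 (z(W, k) = 11² = 121)
z(K(6), 8)*134 = 121*134 = 16214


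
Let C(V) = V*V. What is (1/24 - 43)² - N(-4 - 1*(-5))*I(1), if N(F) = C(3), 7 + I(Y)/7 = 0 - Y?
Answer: 1353265/576 ≈ 2349.4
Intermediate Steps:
I(Y) = -49 - 7*Y (I(Y) = -49 + 7*(0 - Y) = -49 + 7*(-Y) = -49 - 7*Y)
C(V) = V²
N(F) = 9 (N(F) = 3² = 9)
(1/24 - 43)² - N(-4 - 1*(-5))*I(1) = (1/24 - 43)² - 9*(-49 - 7*1) = (1/24 - 43)² - 9*(-49 - 7) = (-1031/24)² - 9*(-56) = 1062961/576 - 1*(-504) = 1062961/576 + 504 = 1353265/576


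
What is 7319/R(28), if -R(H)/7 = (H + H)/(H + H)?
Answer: -7319/7 ≈ -1045.6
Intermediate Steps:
R(H) = -7 (R(H) = -7*(H + H)/(H + H) = -7*2*H/(2*H) = -7*2*H*1/(2*H) = -7*1 = -7)
7319/R(28) = 7319/(-7) = 7319*(-⅐) = -7319/7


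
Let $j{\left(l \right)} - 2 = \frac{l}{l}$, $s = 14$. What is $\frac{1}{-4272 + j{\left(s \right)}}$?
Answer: $- \frac{1}{4269} \approx -0.00023425$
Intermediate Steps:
$j{\left(l \right)} = 3$ ($j{\left(l \right)} = 2 + \frac{l}{l} = 2 + 1 = 3$)
$\frac{1}{-4272 + j{\left(s \right)}} = \frac{1}{-4272 + 3} = \frac{1}{-4269} = - \frac{1}{4269}$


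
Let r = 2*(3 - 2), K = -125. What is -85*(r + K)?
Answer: 10455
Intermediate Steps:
r = 2 (r = 2*1 = 2)
-85*(r + K) = -85*(2 - 125) = -85*(-123) = 10455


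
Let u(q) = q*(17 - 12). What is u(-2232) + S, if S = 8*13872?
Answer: 99816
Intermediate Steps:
S = 110976
u(q) = 5*q (u(q) = q*5 = 5*q)
u(-2232) + S = 5*(-2232) + 110976 = -11160 + 110976 = 99816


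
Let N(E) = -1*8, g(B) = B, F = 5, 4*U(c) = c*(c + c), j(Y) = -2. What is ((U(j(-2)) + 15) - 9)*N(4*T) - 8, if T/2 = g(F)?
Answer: -72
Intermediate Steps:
U(c) = c²/2 (U(c) = (c*(c + c))/4 = (c*(2*c))/4 = (2*c²)/4 = c²/2)
T = 10 (T = 2*5 = 10)
N(E) = -8
((U(j(-2)) + 15) - 9)*N(4*T) - 8 = (((½)*(-2)² + 15) - 9)*(-8) - 8 = (((½)*4 + 15) - 9)*(-8) - 8 = ((2 + 15) - 9)*(-8) - 8 = (17 - 9)*(-8) - 8 = 8*(-8) - 8 = -64 - 8 = -72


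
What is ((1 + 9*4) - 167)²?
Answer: 16900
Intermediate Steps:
((1 + 9*4) - 167)² = ((1 + 36) - 167)² = (37 - 167)² = (-130)² = 16900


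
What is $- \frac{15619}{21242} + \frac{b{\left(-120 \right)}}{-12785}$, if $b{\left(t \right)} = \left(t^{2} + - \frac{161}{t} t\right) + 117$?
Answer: $- \frac{504639067}{271578970} \approx -1.8582$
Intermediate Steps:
$b{\left(t \right)} = -44 + t^{2}$ ($b{\left(t \right)} = \left(t^{2} - 161\right) + 117 = \left(-161 + t^{2}\right) + 117 = -44 + t^{2}$)
$- \frac{15619}{21242} + \frac{b{\left(-120 \right)}}{-12785} = - \frac{15619}{21242} + \frac{-44 + \left(-120\right)^{2}}{-12785} = \left(-15619\right) \frac{1}{21242} + \left(-44 + 14400\right) \left(- \frac{1}{12785}\right) = - \frac{15619}{21242} + 14356 \left(- \frac{1}{12785}\right) = - \frac{15619}{21242} - \frac{14356}{12785} = - \frac{504639067}{271578970}$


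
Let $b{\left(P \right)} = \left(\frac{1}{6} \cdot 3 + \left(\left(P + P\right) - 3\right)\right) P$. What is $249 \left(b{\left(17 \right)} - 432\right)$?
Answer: $\frac{51543}{2} \approx 25772.0$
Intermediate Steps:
$b{\left(P \right)} = P \left(- \frac{5}{2} + 2 P\right)$ ($b{\left(P \right)} = \left(\frac{1}{6} \cdot 3 + \left(2 P - 3\right)\right) P = \left(\frac{1}{2} + \left(-3 + 2 P\right)\right) P = \left(- \frac{5}{2} + 2 P\right) P = P \left(- \frac{5}{2} + 2 P\right)$)
$249 \left(b{\left(17 \right)} - 432\right) = 249 \left(\frac{1}{2} \cdot 17 \left(-5 + 4 \cdot 17\right) - 432\right) = 249 \left(\frac{1}{2} \cdot 17 \left(-5 + 68\right) - 432\right) = 249 \left(\frac{1}{2} \cdot 17 \cdot 63 - 432\right) = 249 \left(\frac{1071}{2} - 432\right) = 249 \cdot \frac{207}{2} = \frac{51543}{2}$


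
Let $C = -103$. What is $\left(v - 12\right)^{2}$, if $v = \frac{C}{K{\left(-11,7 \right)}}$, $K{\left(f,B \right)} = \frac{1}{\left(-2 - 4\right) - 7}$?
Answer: $1760929$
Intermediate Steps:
$K{\left(f,B \right)} = - \frac{1}{13}$ ($K{\left(f,B \right)} = \frac{1}{-6 - 7} = \frac{1}{-13} = - \frac{1}{13}$)
$v = 1339$ ($v = - \frac{103}{- \frac{1}{13}} = \left(-103\right) \left(-13\right) = 1339$)
$\left(v - 12\right)^{2} = \left(1339 - 12\right)^{2} = 1327^{2} = 1760929$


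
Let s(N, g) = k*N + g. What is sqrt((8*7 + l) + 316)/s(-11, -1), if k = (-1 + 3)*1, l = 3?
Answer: -5*sqrt(15)/23 ≈ -0.84195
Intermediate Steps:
k = 2 (k = 2*1 = 2)
s(N, g) = g + 2*N (s(N, g) = 2*N + g = g + 2*N)
sqrt((8*7 + l) + 316)/s(-11, -1) = sqrt((8*7 + 3) + 316)/(-1 + 2*(-11)) = sqrt((56 + 3) + 316)/(-1 - 22) = sqrt(59 + 316)/(-23) = sqrt(375)*(-1/23) = (5*sqrt(15))*(-1/23) = -5*sqrt(15)/23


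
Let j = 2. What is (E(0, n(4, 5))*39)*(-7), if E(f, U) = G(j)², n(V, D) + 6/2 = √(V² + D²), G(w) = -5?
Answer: -6825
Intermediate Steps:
n(V, D) = -3 + √(D² + V²) (n(V, D) = -3 + √(V² + D²) = -3 + √(D² + V²))
E(f, U) = 25 (E(f, U) = (-5)² = 25)
(E(0, n(4, 5))*39)*(-7) = (25*39)*(-7) = 975*(-7) = -6825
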